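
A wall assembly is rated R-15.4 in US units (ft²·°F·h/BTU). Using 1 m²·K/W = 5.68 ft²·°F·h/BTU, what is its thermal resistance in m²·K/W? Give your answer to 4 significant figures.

2.711 m²·K/W

R_SI = 15.4/5.68 = 2.7113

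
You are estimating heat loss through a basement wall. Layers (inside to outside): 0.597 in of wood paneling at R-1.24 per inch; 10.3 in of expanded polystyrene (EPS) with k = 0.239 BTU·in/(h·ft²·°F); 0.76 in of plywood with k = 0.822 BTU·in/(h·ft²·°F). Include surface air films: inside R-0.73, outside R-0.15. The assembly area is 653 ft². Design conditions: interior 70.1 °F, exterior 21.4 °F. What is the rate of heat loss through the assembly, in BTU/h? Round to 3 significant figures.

0.597 × 1.24 = 0.7403
10.3/0.239 = 43.1
0.76/0.822 = 0.9246
R_total = 0.73 + 0.7403 + 43.1 + 0.9246 + 0.15 = 45.64 ft²·°F·h/BTU
Q = A·ΔT/R = 653 × (70.1 − 21.4) / 45.64 = 696.8 BTU/h

697 BTU/h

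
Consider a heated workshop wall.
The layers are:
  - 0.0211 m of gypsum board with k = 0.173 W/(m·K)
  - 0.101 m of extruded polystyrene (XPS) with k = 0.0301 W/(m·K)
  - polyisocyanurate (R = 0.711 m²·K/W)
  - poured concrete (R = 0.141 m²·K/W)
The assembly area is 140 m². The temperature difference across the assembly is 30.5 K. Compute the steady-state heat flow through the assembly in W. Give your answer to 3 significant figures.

986 W

0.0211/0.173 = 0.122
0.101/0.0301 = 3.355
R_total = 0.122 + 3.355 + 0.711 + 0.141 = 4.329 m²·K/W
Q = A·ΔT/R = 140 × 30.5 / 4.329 = 986.3 W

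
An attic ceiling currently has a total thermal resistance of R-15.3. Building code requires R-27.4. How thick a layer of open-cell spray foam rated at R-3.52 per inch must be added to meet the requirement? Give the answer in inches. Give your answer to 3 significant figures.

ΔR = 27.4 − 15.3 = 12.1 ft²·°F·h/BTU
L = ΔR / (R/in) = 12.1/3.52 = 3.437 in

3.44 in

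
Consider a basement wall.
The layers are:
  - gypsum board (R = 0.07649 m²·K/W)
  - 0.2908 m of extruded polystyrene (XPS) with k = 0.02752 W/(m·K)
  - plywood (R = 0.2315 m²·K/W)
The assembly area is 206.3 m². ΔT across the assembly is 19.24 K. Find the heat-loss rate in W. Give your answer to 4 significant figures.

365.0 W

0.2908/0.02752 = 10.567
R_total = 0.07649 + 10.567 + 0.2315 = 10.875 m²·K/W
Q = A·ΔT/R = 206.3 × 19.24 / 10.875 = 364.99 W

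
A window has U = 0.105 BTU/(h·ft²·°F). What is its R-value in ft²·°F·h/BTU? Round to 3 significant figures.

9.52 ft²·°F·h/BTU

R = 1/U = 1/0.105 = 9.524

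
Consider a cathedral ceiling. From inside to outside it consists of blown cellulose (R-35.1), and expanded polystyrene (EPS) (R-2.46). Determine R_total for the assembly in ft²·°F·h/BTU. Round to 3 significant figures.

37.6 ft²·°F·h/BTU

R_total = 35.1 + 2.46 = 37.56 ft²·°F·h/BTU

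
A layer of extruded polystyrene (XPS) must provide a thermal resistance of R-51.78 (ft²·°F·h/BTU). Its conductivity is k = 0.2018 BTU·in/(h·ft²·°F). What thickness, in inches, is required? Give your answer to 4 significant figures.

10.45 in

L = R × k = 51.78 × 0.2018 = 10.449 in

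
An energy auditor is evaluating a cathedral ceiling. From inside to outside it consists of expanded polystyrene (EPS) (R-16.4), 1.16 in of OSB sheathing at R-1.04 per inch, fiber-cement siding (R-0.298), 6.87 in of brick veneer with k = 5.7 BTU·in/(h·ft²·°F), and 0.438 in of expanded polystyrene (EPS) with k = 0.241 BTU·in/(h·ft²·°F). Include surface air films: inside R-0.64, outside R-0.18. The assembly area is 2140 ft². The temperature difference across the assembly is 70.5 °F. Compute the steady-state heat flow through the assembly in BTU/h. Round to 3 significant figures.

6940 BTU/h

1.16 × 1.04 = 1.206
6.87/5.7 = 1.205
0.438/0.241 = 1.817
R_total = 0.64 + 16.4 + 1.206 + 0.298 + 1.205 + 1.817 + 0.18 = 21.75 ft²·°F·h/BTU
Q = A·ΔT/R = 2140 × 70.5 / 21.75 = 6937 BTU/h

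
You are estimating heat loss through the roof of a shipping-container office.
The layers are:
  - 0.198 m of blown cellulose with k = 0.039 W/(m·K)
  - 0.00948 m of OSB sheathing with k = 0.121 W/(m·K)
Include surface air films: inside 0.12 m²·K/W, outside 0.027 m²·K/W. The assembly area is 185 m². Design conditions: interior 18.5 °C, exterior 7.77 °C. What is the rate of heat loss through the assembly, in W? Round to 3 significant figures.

374 W

0.198/0.039 = 5.077
0.00948/0.121 = 0.07835
R_total = 0.12 + 5.077 + 0.07835 + 0.027 = 5.302 m²·K/W
Q = A·ΔT/R = 185 × (18.5 − 7.77) / 5.302 = 374.4 W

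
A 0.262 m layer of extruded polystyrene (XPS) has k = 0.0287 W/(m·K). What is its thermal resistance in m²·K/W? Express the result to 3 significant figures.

9.13 m²·K/W

R = L/k = 0.262/0.0287 = 9.129 m²·K/W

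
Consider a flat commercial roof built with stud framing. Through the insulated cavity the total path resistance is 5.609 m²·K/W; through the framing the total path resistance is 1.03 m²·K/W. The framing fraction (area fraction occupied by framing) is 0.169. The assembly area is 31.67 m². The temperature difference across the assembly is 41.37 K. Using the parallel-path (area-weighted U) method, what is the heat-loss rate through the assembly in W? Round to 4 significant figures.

U_eff = 0.831/5.609 + 0.169/1.03 = 0.14815 + 0.16408 = 0.31223
R_eff = 1/U_eff = 3.2027 m²·K/W
Q = 31.67 × 41.37 / 3.2027 = 409.08 W

409.1 W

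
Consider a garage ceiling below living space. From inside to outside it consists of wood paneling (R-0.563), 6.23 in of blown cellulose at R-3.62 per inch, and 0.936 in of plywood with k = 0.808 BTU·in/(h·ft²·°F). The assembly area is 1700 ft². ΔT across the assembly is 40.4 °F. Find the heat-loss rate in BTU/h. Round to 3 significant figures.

2830 BTU/h

6.23 × 3.62 = 22.55
0.936/0.808 = 1.158
R_total = 0.563 + 22.55 + 1.158 = 24.27 ft²·°F·h/BTU
Q = A·ΔT/R = 1700 × 40.4 / 24.27 = 2829 BTU/h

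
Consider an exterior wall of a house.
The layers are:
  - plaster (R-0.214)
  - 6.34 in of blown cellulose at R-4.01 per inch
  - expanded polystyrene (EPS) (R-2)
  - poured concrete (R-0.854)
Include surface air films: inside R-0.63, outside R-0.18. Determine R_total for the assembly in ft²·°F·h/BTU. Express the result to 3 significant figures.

29.3 ft²·°F·h/BTU

6.34 × 4.01 = 25.42
R_total = 0.63 + 0.214 + 25.42 + 2 + 0.854 + 0.18 = 29.3 ft²·°F·h/BTU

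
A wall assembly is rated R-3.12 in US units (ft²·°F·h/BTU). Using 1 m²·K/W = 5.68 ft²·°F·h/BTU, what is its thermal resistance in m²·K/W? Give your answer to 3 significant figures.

0.549 m²·K/W

R_SI = 3.12/5.68 = 0.5493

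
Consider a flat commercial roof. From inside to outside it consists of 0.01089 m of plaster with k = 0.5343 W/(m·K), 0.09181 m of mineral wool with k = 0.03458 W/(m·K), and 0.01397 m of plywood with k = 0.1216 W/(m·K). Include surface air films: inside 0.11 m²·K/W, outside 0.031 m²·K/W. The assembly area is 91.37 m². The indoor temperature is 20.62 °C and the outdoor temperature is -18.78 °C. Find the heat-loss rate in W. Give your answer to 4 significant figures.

0.01089/0.5343 = 0.020382
0.09181/0.03458 = 2.655
0.01397/0.1216 = 0.11488
R_total = 0.11 + 0.020382 + 2.655 + 0.11488 + 0.031 = 2.9313 m²·K/W
Q = A·ΔT/R = 91.37 × (20.62 − (-18.78)) / 2.9313 = 1228.1 W

1228 W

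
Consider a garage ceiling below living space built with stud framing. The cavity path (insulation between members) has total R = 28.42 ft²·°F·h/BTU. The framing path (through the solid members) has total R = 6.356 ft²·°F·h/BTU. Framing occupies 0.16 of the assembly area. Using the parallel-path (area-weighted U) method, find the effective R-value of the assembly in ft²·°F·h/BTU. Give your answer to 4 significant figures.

18.27 ft²·°F·h/BTU

U_eff = 0.84/28.42 + 0.16/6.356 = 0.029557 + 0.025173 = 0.05473
R_eff = 1/U_eff = 18.272 ft²·°F·h/BTU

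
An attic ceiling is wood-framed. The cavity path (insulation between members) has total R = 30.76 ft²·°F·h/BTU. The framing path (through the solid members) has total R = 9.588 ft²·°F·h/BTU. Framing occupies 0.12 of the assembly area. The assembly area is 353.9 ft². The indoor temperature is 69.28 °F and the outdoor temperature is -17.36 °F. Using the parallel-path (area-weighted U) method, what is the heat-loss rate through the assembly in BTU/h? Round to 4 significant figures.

1261 BTU/h

U_eff = 0.88/30.76 + 0.12/9.588 = 0.028609 + 0.012516 = 0.041124
R_eff = 1/U_eff = 24.317 ft²·°F·h/BTU
Q = 353.9 × (69.28 − (-17.36)) / 24.317 = 1260.9 BTU/h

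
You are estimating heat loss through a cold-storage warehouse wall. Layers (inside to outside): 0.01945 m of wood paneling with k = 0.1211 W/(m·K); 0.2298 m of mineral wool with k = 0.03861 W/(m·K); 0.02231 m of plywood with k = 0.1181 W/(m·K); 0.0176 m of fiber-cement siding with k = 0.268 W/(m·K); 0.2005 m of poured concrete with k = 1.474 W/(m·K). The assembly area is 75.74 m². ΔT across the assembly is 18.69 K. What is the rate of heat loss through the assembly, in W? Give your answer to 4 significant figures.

0.01945/0.1211 = 0.16061
0.2298/0.03861 = 5.9518
0.02231/0.1181 = 0.18891
0.0176/0.268 = 0.065672
0.2005/1.474 = 0.13602
R_total = 0.16061 + 5.9518 + 0.18891 + 0.065672 + 0.13602 = 6.503 m²·K/W
Q = A·ΔT/R = 75.74 × 18.69 / 6.503 = 217.68 W

217.7 W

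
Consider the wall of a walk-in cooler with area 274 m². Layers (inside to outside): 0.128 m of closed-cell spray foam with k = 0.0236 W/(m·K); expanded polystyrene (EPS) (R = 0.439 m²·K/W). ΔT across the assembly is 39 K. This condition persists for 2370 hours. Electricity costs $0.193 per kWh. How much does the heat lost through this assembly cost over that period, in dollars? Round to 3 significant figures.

834 dollars

0.128/0.0236 = 5.424
R_total = 5.424 + 0.439 = 5.863 m²·K/W
Q = 274 × 39 / 5.863 = 1823 W
E = 1823 W × 2370 h / 1000 = 4320 kWh
Cost = 4320 × 0.193 = $833.7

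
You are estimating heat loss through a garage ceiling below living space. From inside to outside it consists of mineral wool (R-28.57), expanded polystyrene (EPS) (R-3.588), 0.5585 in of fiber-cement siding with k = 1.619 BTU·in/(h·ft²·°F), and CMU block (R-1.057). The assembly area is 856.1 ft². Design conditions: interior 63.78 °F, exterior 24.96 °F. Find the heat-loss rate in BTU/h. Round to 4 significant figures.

990.3 BTU/h

0.5585/1.619 = 0.34497
R_total = 28.57 + 3.588 + 0.34497 + 1.057 = 33.56 ft²·°F·h/BTU
Q = A·ΔT/R = 856.1 × (63.78 − 24.96) / 33.56 = 990.28 BTU/h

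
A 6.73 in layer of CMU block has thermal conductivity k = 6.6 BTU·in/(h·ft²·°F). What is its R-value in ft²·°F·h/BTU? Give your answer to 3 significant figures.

1.02 ft²·°F·h/BTU

R = L/k = 6.73/6.6 = 1.02 ft²·°F·h/BTU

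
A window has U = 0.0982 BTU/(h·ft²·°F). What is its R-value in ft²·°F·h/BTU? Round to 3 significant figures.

R = 1/U = 1/0.0982 = 10.18

10.2 ft²·°F·h/BTU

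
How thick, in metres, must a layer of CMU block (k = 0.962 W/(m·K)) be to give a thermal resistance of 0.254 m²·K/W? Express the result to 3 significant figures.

0.244 m

L = R·k = 0.254 × 0.962 = 0.2443 m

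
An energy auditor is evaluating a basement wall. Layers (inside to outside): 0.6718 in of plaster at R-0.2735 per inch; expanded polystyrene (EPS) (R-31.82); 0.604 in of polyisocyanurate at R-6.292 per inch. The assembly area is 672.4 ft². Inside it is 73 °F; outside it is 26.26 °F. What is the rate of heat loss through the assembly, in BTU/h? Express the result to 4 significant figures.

0.6718 × 0.2735 = 0.18374
0.604 × 6.292 = 3.8004
R_total = 0.18374 + 31.82 + 3.8004 = 35.804 ft²·°F·h/BTU
Q = A·ΔT/R = 672.4 × (73 − 26.26) / 35.804 = 877.78 BTU/h

877.8 BTU/h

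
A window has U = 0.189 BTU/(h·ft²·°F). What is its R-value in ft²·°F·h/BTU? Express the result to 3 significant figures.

R = 1/U = 1/0.189 = 5.291

5.29 ft²·°F·h/BTU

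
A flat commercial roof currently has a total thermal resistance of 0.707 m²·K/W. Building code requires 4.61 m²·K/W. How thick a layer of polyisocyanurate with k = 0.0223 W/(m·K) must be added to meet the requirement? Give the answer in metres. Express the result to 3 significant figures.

ΔR = 4.61 − 0.707 = 3.903 m²·K/W
L = ΔR × k = 3.903 × 0.0223 = 0.08704 m

0.0870 m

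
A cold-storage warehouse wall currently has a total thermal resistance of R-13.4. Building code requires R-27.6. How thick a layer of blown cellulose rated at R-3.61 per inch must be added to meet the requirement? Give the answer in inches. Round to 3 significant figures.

3.93 in

ΔR = 27.6 − 13.4 = 14.2 ft²·°F·h/BTU
L = ΔR / (R/in) = 14.2/3.61 = 3.934 in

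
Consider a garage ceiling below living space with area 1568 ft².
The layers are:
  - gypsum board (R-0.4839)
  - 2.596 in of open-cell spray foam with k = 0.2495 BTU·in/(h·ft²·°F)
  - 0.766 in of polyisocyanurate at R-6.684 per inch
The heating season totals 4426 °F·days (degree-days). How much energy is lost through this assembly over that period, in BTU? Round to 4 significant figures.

10400000 BTU

2.596/0.2495 = 10.405
0.766 × 6.684 = 5.1199
R_total = 0.4839 + 10.405 + 5.1199 = 16.009 ft²·°F·h/BTU
E = A × HDD × 24 / R = 1568 × 4426 × 24 / 16.009 = 10404000 BTU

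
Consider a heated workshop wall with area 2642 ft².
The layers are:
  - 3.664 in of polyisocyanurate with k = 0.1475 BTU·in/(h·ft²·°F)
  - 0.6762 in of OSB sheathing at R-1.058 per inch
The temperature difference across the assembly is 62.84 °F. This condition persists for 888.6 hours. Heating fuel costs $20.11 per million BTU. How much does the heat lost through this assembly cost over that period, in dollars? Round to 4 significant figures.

3.664/0.1475 = 24.841
0.6762 × 1.058 = 0.71542
R_total = 24.841 + 0.71542 = 25.556 ft²·°F·h/BTU
Q = 2642 × 62.84 / 25.556 = 6496.4 BTU/h
E = 6496.4 × 888.6 = 5772700 BTU
Cost = 5772700/10⁶ × 20.11 = $116.09

116.1 dollars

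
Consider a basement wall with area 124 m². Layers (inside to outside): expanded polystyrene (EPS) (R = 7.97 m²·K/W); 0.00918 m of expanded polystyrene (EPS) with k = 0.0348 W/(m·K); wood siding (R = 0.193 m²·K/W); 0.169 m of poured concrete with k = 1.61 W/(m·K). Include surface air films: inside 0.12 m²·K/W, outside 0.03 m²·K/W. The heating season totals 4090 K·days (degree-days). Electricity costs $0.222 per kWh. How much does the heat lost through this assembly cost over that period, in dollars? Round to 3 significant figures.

311 dollars

0.00918/0.0348 = 0.2638
0.169/1.61 = 0.105
R_total = 0.12 + 7.97 + 0.2638 + 0.193 + 0.105 + 0.03 = 8.682 m²·K/W
E = A × HDD × 24 / R / 1000 = 124 × 4090 × 24 / 8.682 / 1000 = 1402 kWh
Cost = 1402 × 0.222 = $311.2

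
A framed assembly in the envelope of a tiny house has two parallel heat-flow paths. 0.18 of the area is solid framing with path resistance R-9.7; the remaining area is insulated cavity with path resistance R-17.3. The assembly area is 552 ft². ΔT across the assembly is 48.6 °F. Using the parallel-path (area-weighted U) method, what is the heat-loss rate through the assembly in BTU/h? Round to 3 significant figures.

1770 BTU/h

U_eff = 0.82/17.3 + 0.18/9.7 = 0.0474 + 0.01856 = 0.06596
R_eff = 1/U_eff = 15.16 ft²·°F·h/BTU
Q = 552 × 48.6 / 15.16 = 1769 BTU/h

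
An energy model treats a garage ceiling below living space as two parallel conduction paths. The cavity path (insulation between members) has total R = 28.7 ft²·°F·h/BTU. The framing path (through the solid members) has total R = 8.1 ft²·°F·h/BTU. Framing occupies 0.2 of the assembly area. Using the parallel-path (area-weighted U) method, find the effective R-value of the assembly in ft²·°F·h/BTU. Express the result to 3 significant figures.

19.0 ft²·°F·h/BTU

U_eff = 0.8/28.7 + 0.2/8.1 = 0.02787 + 0.02469 = 0.05257
R_eff = 1/U_eff = 19.02 ft²·°F·h/BTU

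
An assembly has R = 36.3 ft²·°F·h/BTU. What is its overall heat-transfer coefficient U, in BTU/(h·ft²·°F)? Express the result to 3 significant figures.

0.0275 BTU/(h·ft²·°F)

U = 1/R = 1/36.3 = 0.02755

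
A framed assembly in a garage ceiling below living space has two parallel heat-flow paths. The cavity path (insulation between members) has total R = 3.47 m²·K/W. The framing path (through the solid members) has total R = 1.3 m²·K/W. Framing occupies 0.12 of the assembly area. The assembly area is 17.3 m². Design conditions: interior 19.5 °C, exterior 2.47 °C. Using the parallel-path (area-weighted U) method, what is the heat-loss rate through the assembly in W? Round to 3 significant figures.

U_eff = 0.88/3.47 + 0.12/1.3 = 0.2536 + 0.09231 = 0.3459
R_eff = 1/U_eff = 2.891 m²·K/W
Q = 17.3 × (19.5 − 2.47) / 2.891 = 101.9 W

102 W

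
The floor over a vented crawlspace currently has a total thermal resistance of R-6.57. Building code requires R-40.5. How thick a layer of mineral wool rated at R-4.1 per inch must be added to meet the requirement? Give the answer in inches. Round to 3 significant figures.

ΔR = 40.5 − 6.57 = 33.93 ft²·°F·h/BTU
L = ΔR / (R/in) = 33.93/4.1 = 8.276 in

8.28 in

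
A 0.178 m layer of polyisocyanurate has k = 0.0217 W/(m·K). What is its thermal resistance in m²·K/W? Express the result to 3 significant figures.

R = L/k = 0.178/0.0217 = 8.203 m²·K/W

8.20 m²·K/W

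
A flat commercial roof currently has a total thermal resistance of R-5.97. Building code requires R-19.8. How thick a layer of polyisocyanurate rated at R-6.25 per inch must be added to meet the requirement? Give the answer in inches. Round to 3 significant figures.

ΔR = 19.8 − 5.97 = 13.83 ft²·°F·h/BTU
L = ΔR / (R/in) = 13.83/6.25 = 2.213 in

2.21 in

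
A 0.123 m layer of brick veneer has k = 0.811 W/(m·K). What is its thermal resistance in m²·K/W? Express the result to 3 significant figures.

0.152 m²·K/W

R = L/k = 0.123/0.811 = 0.1517 m²·K/W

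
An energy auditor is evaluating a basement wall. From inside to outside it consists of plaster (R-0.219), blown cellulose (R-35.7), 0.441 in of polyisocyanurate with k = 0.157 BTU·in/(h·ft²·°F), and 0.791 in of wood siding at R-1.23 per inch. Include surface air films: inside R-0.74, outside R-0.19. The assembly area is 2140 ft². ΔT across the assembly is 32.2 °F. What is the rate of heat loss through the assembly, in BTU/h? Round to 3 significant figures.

0.441/0.157 = 2.809
0.791 × 1.23 = 0.9729
R_total = 0.74 + 0.219 + 35.7 + 2.809 + 0.9729 + 0.19 = 40.63 ft²·°F·h/BTU
Q = A·ΔT/R = 2140 × 32.2 / 40.63 = 1696 BTU/h

1700 BTU/h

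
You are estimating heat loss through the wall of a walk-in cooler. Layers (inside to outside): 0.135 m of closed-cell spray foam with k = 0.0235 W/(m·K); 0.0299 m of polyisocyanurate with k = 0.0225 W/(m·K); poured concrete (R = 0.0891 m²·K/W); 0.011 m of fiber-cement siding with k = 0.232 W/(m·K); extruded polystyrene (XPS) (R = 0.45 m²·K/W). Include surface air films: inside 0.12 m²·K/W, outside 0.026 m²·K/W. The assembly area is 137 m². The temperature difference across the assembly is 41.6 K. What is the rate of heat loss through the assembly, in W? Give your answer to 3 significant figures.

0.135/0.0235 = 5.745
0.0299/0.0225 = 1.329
0.011/0.232 = 0.04741
R_total = 0.12 + 5.745 + 1.329 + 0.0891 + 0.04741 + 0.45 + 0.026 = 7.806 m²·K/W
Q = A·ΔT/R = 137 × 41.6 / 7.806 = 730.1 W

730 W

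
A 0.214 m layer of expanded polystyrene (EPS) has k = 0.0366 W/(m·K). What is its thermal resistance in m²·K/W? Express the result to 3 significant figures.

R = L/k = 0.214/0.0366 = 5.847 m²·K/W

5.85 m²·K/W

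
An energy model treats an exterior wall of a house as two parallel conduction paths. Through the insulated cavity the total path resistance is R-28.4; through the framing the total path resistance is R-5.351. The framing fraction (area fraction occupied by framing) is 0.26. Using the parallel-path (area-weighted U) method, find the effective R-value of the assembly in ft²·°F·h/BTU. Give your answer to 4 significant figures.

U_eff = 0.74/28.4 + 0.26/5.351 = 0.026056 + 0.048589 = 0.074645
R_eff = 1/U_eff = 13.397 ft²·°F·h/BTU

13.40 ft²·°F·h/BTU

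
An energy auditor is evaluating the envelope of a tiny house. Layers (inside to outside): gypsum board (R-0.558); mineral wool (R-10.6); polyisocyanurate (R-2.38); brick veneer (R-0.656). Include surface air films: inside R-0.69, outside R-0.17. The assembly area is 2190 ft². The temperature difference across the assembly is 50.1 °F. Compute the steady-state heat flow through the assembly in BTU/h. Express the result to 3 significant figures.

7290 BTU/h

R_total = 0.69 + 0.558 + 10.6 + 2.38 + 0.656 + 0.17 = 15.05 ft²·°F·h/BTU
Q = A·ΔT/R = 2190 × 50.1 / 15.05 = 7288 BTU/h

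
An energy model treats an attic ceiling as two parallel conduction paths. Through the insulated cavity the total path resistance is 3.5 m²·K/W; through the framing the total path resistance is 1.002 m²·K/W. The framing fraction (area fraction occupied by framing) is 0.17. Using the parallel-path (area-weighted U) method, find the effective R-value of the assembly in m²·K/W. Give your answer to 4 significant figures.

U_eff = 0.83/3.5 + 0.17/1.002 = 0.23714 + 0.16966 = 0.4068
R_eff = 1/U_eff = 2.4582 m²·K/W

2.458 m²·K/W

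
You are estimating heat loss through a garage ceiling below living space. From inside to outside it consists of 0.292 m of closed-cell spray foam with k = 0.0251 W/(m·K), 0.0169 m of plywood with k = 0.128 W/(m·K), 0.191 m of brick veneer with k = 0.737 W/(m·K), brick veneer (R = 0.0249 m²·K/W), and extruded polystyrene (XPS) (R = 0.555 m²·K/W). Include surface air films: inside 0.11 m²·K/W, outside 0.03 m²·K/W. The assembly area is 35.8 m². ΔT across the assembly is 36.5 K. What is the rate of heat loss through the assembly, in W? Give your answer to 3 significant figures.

103 W

0.292/0.0251 = 11.63
0.0169/0.128 = 0.132
0.191/0.737 = 0.2592
R_total = 0.11 + 11.63 + 0.132 + 0.2592 + 0.0249 + 0.555 + 0.03 = 12.74 m²·K/W
Q = A·ΔT/R = 35.8 × 36.5 / 12.74 = 102.5 W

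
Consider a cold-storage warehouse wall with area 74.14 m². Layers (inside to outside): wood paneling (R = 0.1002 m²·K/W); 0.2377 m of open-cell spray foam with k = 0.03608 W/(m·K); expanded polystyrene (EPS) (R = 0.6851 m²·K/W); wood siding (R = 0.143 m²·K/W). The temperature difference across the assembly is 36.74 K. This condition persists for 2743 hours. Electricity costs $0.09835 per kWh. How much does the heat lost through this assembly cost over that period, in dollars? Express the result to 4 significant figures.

97.76 dollars

0.2377/0.03608 = 6.5881
R_total = 0.1002 + 6.5881 + 0.6851 + 0.143 = 7.5164 m²·K/W
Q = 74.14 × 36.74 / 7.5164 = 362.39 W
E = 362.39 W × 2743 h / 1000 = 994.04 kWh
Cost = 994.04 × 0.09835 = $97.764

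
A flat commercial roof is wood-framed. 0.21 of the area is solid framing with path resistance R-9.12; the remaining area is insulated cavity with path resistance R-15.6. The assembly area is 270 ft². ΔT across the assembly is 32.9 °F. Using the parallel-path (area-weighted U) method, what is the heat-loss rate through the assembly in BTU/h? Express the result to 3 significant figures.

U_eff = 0.79/15.6 + 0.21/9.12 = 0.05064 + 0.02303 = 0.07367
R_eff = 1/U_eff = 13.57 ft²·°F·h/BTU
Q = 270 × 32.9 / 13.57 = 654.4 BTU/h

654 BTU/h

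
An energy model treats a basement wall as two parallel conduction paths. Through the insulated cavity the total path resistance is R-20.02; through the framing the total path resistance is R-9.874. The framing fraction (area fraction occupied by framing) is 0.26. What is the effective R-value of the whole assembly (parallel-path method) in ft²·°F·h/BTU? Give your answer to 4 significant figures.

U_eff = 0.74/20.02 + 0.26/9.874 = 0.036963 + 0.026332 = 0.063295
R_eff = 1/U_eff = 15.799 ft²·°F·h/BTU

15.80 ft²·°F·h/BTU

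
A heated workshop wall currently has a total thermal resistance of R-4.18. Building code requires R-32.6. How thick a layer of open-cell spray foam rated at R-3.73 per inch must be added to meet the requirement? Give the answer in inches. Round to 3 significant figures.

7.62 in

ΔR = 32.6 − 4.18 = 28.42 ft²·°F·h/BTU
L = ΔR / (R/in) = 28.42/3.73 = 7.619 in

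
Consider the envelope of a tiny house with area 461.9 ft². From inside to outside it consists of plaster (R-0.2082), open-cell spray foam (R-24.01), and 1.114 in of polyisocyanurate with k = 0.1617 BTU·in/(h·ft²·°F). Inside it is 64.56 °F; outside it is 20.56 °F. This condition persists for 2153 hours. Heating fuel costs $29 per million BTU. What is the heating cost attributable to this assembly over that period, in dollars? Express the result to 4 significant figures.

40.79 dollars

1.114/0.1617 = 6.8893
R_total = 0.2082 + 24.01 + 6.8893 = 31.108 ft²·°F·h/BTU
Q = 461.9 × (64.56 − 20.56) / 31.108 = 653.33 BTU/h
E = 653.33 × 2153 = 1406600 BTU
Cost = 1406600/10⁶ × 29 = $40.792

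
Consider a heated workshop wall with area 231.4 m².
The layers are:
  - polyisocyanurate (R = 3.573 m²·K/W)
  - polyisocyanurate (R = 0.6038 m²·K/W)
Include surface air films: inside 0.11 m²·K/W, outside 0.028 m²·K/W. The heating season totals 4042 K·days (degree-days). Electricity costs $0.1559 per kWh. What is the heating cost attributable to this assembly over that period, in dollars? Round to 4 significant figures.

R_total = 0.11 + 3.573 + 0.6038 + 0.028 = 4.3148 m²·K/W
E = A × HDD × 24 / R / 1000 = 231.4 × 4042 × 24 / 4.3148 / 1000 = 5202.5 kWh
Cost = 5202.5 × 0.1559 = $811.07

811.1 dollars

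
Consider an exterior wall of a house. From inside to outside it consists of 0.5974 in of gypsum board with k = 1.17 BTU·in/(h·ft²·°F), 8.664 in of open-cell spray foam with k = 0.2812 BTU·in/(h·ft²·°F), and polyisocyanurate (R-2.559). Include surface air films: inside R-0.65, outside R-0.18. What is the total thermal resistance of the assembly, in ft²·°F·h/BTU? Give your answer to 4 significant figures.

0.5974/1.17 = 0.5106
8.664/0.2812 = 30.811
R_total = 0.65 + 0.5106 + 30.811 + 2.559 + 0.18 = 34.71 ft²·°F·h/BTU

34.71 ft²·°F·h/BTU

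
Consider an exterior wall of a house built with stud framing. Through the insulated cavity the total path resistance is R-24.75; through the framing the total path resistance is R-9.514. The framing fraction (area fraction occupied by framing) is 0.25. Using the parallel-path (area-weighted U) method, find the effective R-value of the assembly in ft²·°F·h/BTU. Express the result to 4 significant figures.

17.67 ft²·°F·h/BTU

U_eff = 0.75/24.75 + 0.25/9.514 = 0.030303 + 0.026277 = 0.05658
R_eff = 1/U_eff = 17.674 ft²·°F·h/BTU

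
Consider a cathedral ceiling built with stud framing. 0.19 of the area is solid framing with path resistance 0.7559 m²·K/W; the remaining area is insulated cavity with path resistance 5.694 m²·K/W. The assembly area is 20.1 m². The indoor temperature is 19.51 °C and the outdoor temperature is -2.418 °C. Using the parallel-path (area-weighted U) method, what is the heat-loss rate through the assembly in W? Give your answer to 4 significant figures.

U_eff = 0.81/5.694 + 0.19/0.7559 = 0.14226 + 0.25136 = 0.39361
R_eff = 1/U_eff = 2.5406 m²·K/W
Q = 20.1 × (19.51 − (-2.418)) / 2.5406 = 173.49 W

173.5 W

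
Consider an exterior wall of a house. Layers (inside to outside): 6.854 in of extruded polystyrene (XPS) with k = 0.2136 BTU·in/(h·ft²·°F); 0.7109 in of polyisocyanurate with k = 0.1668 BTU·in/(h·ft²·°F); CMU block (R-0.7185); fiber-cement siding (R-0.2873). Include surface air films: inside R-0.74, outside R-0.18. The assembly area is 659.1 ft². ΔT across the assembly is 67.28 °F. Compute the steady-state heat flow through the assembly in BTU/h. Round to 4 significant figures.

1159 BTU/h

6.854/0.2136 = 32.088
0.7109/0.1668 = 4.262
R_total = 0.74 + 32.088 + 4.262 + 0.7185 + 0.2873 + 0.18 = 38.276 ft²·°F·h/BTU
Q = A·ΔT/R = 659.1 × 67.28 / 38.276 = 1158.5 BTU/h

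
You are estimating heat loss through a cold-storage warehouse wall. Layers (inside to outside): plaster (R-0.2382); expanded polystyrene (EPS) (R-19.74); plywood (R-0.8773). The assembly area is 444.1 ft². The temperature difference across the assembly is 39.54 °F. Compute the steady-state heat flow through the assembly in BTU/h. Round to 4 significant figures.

842.0 BTU/h

R_total = 0.2382 + 19.74 + 0.8773 = 20.855 ft²·°F·h/BTU
Q = A·ΔT/R = 444.1 × 39.54 / 20.855 = 841.97 BTU/h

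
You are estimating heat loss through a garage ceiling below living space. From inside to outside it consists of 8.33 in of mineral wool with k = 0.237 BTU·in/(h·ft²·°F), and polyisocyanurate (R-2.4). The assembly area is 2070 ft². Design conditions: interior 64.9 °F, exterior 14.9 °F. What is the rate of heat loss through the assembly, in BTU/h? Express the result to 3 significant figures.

2760 BTU/h

8.33/0.237 = 35.15
R_total = 35.15 + 2.4 = 37.55 ft²·°F·h/BTU
Q = A·ΔT/R = 2070 × (64.9 − 14.9) / 37.55 = 2756 BTU/h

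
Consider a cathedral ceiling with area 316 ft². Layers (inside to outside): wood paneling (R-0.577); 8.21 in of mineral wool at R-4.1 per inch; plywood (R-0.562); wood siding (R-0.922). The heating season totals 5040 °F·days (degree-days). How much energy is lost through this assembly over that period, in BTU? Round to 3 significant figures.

1070000 BTU

8.21 × 4.1 = 33.66
R_total = 0.577 + 33.66 + 0.562 + 0.922 = 35.72 ft²·°F·h/BTU
E = A × HDD × 24 / R = 316 × 5040 × 24 / 35.72 = 1070000 BTU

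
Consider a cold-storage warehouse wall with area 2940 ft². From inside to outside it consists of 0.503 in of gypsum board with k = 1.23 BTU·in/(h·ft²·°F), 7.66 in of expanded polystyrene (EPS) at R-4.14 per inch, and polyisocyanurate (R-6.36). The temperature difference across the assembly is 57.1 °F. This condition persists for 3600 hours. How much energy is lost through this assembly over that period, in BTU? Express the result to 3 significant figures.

15700000 BTU

0.503/1.23 = 0.4089
7.66 × 4.14 = 31.71
R_total = 0.4089 + 31.71 + 6.36 = 38.48 ft²·°F·h/BTU
Q = 2940 × 57.1 / 38.48 = 4362 BTU/h
E = 4362 × 3600 = 15700000 BTU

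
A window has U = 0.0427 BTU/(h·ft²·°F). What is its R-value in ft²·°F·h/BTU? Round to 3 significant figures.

R = 1/U = 1/0.0427 = 23.42

23.4 ft²·°F·h/BTU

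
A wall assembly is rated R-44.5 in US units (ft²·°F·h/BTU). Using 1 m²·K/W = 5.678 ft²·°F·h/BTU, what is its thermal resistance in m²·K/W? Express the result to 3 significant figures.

7.84 m²·K/W

R_SI = 44.5/5.678 = 7.837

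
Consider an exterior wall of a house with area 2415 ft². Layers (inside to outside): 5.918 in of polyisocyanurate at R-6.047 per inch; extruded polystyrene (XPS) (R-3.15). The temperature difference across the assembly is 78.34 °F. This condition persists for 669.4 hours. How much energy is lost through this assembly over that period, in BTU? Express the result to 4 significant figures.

3253000 BTU

5.918 × 6.047 = 35.786
R_total = 35.786 + 3.15 = 38.936 ft²·°F·h/BTU
Q = 2415 × 78.34 / 38.936 = 4859 BTU/h
E = 4859 × 669.4 = 3252600 BTU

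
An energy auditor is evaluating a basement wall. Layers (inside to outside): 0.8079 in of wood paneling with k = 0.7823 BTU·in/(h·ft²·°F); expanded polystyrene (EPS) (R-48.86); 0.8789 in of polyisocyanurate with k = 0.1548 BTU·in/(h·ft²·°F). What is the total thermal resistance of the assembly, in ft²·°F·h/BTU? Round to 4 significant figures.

0.8079/0.7823 = 1.0327
0.8789/0.1548 = 5.6776
R_total = 1.0327 + 48.86 + 5.6776 = 55.57 ft²·°F·h/BTU

55.57 ft²·°F·h/BTU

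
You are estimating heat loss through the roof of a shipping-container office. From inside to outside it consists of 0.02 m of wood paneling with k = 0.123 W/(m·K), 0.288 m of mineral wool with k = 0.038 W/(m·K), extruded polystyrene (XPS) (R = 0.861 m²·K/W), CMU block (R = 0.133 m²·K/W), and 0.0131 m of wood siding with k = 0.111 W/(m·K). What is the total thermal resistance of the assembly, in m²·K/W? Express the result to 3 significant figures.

8.85 m²·K/W

0.02/0.123 = 0.1626
0.288/0.038 = 7.579
0.0131/0.111 = 0.118
R_total = 0.1626 + 7.579 + 0.861 + 0.133 + 0.118 = 8.854 m²·K/W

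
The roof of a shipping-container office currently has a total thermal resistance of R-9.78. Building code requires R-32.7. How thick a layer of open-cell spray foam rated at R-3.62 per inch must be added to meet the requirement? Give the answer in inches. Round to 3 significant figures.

ΔR = 32.7 − 9.78 = 22.92 ft²·°F·h/BTU
L = ΔR / (R/in) = 22.92/3.62 = 6.331 in

6.33 in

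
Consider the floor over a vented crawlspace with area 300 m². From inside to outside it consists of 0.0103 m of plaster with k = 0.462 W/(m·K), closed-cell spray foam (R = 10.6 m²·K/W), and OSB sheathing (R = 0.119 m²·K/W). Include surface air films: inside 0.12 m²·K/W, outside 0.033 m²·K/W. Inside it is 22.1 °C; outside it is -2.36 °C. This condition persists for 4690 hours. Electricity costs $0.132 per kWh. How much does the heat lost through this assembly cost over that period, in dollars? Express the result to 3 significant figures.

0.0103/0.462 = 0.02229
R_total = 0.12 + 0.02229 + 10.6 + 0.119 + 0.033 = 10.89 m²·K/W
Q = 300 × (22.1 − (-2.36)) / 10.89 = 673.6 W
E = 673.6 W × 4690 h / 1000 = 3159 kWh
Cost = 3159 × 0.132 = $417

417 dollars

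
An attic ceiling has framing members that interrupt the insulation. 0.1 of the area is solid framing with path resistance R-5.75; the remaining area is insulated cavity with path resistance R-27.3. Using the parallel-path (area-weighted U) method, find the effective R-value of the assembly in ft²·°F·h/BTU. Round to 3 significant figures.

19.9 ft²·°F·h/BTU

U_eff = 0.9/27.3 + 0.1/5.75 = 0.03297 + 0.01739 = 0.05036
R_eff = 1/U_eff = 19.86 ft²·°F·h/BTU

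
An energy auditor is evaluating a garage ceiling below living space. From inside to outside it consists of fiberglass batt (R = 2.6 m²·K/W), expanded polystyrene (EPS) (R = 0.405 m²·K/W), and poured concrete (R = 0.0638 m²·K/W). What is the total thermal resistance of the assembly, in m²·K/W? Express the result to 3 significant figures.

3.07 m²·K/W

R_total = 2.6 + 0.405 + 0.0638 = 3.069 m²·K/W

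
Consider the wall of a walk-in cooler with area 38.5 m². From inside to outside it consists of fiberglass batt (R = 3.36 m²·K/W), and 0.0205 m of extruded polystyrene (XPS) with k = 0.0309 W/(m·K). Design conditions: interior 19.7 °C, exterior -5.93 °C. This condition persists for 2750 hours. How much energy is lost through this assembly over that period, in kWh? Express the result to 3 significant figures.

674 kWh

0.0205/0.0309 = 0.6634
R_total = 3.36 + 0.6634 = 4.023 m²·K/W
Q = 38.5 × (19.7 − (-5.93)) / 4.023 = 245.3 W
E = 245.3 W × 2750 h / 1000 = 674.4 kWh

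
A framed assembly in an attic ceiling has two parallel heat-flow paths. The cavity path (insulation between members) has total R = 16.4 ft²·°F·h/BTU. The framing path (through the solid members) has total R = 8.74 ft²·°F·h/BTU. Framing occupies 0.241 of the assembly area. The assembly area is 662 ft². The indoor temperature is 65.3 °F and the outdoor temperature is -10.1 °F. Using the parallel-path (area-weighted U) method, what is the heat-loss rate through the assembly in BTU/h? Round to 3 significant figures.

3690 BTU/h

U_eff = 0.759/16.4 + 0.241/8.74 = 0.04628 + 0.02757 = 0.07385
R_eff = 1/U_eff = 13.54 ft²·°F·h/BTU
Q = 662 × (65.3 − (-10.1)) / 13.54 = 3686 BTU/h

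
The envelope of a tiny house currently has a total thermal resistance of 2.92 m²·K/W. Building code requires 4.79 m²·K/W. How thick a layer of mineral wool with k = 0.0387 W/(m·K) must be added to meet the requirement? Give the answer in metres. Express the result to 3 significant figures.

ΔR = 4.79 − 2.92 = 1.87 m²·K/W
L = ΔR × k = 1.87 × 0.0387 = 0.07237 m

0.0724 m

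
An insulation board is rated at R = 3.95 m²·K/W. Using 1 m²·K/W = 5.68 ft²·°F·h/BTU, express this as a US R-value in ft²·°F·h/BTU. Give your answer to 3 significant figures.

22.4 ft²·°F·h/BTU

R_US = 3.95 × 5.68 = 22.44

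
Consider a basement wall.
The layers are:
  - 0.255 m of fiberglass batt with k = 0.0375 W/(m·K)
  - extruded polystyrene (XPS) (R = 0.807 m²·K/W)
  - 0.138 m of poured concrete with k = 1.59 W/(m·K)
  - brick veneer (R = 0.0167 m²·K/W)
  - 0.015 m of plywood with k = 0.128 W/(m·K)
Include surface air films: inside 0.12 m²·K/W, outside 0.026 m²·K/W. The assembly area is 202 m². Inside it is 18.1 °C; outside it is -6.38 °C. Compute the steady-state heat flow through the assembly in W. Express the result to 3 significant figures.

620 W

0.255/0.0375 = 6.8
0.138/1.59 = 0.08679
0.015/0.128 = 0.1172
R_total = 0.12 + 6.8 + 0.807 + 0.08679 + 0.0167 + 0.1172 + 0.026 = 7.974 m²·K/W
Q = A·ΔT/R = 202 × (18.1 − (-6.38)) / 7.974 = 620.2 W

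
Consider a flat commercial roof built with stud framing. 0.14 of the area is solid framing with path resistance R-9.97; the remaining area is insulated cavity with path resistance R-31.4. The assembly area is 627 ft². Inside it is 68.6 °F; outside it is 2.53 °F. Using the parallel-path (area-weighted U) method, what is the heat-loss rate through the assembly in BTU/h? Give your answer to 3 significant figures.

1720 BTU/h

U_eff = 0.86/31.4 + 0.14/9.97 = 0.02739 + 0.01404 = 0.04143
R_eff = 1/U_eff = 24.14 ft²·°F·h/BTU
Q = 627 × (68.6 − 2.53) / 24.14 = 1716 BTU/h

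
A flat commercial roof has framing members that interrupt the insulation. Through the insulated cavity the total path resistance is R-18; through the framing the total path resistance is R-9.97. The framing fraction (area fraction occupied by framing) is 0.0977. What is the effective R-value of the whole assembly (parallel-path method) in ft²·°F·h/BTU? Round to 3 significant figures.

16.7 ft²·°F·h/BTU

U_eff = 0.9023/18 + 0.0977/9.97 = 0.05013 + 0.009799 = 0.05993
R_eff = 1/U_eff = 16.69 ft²·°F·h/BTU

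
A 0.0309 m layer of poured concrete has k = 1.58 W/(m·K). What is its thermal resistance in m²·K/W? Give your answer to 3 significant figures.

R = L/k = 0.0309/1.58 = 0.01956 m²·K/W

0.0196 m²·K/W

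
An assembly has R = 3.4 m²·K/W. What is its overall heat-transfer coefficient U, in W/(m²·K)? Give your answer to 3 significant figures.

0.294 W/(m²·K)

U = 1/R = 1/3.4 = 0.2941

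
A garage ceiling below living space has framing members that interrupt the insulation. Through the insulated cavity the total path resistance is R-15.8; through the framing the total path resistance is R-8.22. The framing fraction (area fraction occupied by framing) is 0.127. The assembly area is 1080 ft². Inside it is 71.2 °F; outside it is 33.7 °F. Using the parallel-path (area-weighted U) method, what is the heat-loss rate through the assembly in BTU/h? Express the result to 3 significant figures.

U_eff = 0.873/15.8 + 0.127/8.22 = 0.05525 + 0.01545 = 0.0707
R_eff = 1/U_eff = 14.14 ft²·°F·h/BTU
Q = 1080 × (71.2 − 33.7) / 14.14 = 2863 BTU/h

2860 BTU/h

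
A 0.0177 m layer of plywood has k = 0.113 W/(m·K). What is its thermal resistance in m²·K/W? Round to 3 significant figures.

0.157 m²·K/W

R = L/k = 0.0177/0.113 = 0.1566 m²·K/W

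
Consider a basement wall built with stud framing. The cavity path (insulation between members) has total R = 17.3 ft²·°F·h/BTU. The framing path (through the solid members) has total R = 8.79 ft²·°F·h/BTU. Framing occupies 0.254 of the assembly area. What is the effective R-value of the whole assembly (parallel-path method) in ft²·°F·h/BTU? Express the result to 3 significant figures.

U_eff = 0.746/17.3 + 0.254/8.79 = 0.04312 + 0.0289 = 0.07202
R_eff = 1/U_eff = 13.89 ft²·°F·h/BTU

13.9 ft²·°F·h/BTU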